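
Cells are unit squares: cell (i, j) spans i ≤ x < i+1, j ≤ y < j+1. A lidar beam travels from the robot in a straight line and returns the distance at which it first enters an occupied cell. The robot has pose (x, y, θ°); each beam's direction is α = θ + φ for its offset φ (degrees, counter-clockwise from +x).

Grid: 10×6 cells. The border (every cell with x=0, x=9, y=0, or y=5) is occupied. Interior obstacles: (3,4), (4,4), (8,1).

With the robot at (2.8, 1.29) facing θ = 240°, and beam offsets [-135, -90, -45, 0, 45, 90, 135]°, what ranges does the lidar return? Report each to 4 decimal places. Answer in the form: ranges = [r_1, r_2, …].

ranges = [3.8409, 2.0785, 1.1205, 0.3349, 0.3002, 0.5800, 6.4187]

beam 1: φ=-135°, α=105°
  cosα=-0.2588 sinα=0.9659 | (2,1) | tMaxX 3.0910 tMaxY 0.7350 | tΔX 3.8637 tΔY 1.0353
    t=0.7350 [y] (2,2)
    t=1.7703 [y] (2,3)
    t=2.8056 [y] (2,4)
    t=3.0910 [x] (1,4)
    t=3.8409 [y] (1,5) — stop
  → r_1 = 3.8409
beam 2: φ=-90°, α=150°
  cosα=-0.8660 sinα=0.5000 | (2,1) | tMaxX 0.9238 tMaxY 1.4200 | tΔX 1.1547 tΔY 2.0000
    t=0.9238 [x] (1,1)
    t=1.4200 [y] (1,2)
    t=2.0785 [x] (0,2) — stop
  → r_2 = 2.0785
beam 3: φ=-45°, α=195°
  cosα=-0.9659 sinα=-0.2588 | (2,1) | tMaxX 0.8282 tMaxY 1.1205 | tΔX 1.0353 tΔY 3.8637
    t=0.8282 [x] (1,1)
    t=1.1205 [y] (1,0) — stop
  → r_3 = 1.1205
beam 4: φ=0°, α=240°
  cosα=-0.5000 sinα=-0.8660 | (2,1) | tMaxX 1.6000 tMaxY 0.3349 | tΔX 2.0000 tΔY 1.1547
    t=0.3349 [y] (2,0) — stop
  → r_4 = 0.3349
beam 5: φ=45°, α=285°
  cosα=0.2588 sinα=-0.9659 | (2,1) | tMaxX 0.7727 tMaxY 0.3002 | tΔX 3.8637 tΔY 1.0353
    t=0.3002 [y] (2,0) — stop
  → r_5 = 0.3002
beam 6: φ=90°, α=330°
  cosα=0.8660 sinα=-0.5000 | (2,1) | tMaxX 0.2309 tMaxY 0.5800 | tΔX 1.1547 tΔY 2.0000
    t=0.2309 [x] (3,1)
    t=0.5800 [y] (3,0) — stop
  → r_6 = 0.5800
beam 7: φ=135°, α=15°
  cosα=0.9659 sinα=0.2588 | (2,1) | tMaxX 0.2071 tMaxY 2.7432 | tΔX 1.0353 tΔY 3.8637
    t=0.2071 [x] (3,1)
    t=1.2423 [x] (4,1)
    t=2.2776 [x] (5,1)
    t=2.7432 [y] (5,2)
    t=3.3129 [x] (6,2)
    t=4.3482 [x] (7,2)
    t=5.3834 [x] (8,2)
    t=6.4187 [x] (9,2) — stop
  → r_7 = 6.4187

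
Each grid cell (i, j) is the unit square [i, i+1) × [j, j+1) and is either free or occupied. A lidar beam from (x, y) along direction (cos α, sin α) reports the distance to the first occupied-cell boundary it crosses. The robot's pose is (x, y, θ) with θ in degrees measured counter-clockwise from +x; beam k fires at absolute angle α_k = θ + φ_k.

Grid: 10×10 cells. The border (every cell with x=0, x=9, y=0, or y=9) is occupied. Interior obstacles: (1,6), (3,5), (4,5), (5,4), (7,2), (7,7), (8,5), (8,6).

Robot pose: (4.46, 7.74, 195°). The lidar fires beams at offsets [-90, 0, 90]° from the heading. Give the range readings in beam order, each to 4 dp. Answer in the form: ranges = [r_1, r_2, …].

ranges = [1.3044, 2.8591, 1.8014]

beam 1: φ=-90°, α=105°
  dir = (cos 105°, sin 105°) = (-0.2588, 0.9659); from cell (4,7)
  next x-line at t=1.7773, next y-line at t=0.2692; Δt_x=3.8637, Δt_y=1.0353
    y: enter (4,8) at t=0.2692
    y: enter (4,9) at t=1.3044 ← occupied
  → r_1 = 1.3044
beam 2: φ=0°, α=195°
  dir = (cos 195°, sin 195°) = (-0.9659, -0.2588); from cell (4,7)
  next x-line at t=0.4762, next y-line at t=2.8591; Δt_x=1.0353, Δt_y=3.8637
    x: enter (3,7) at t=0.4762
    x: enter (2,7) at t=1.5115
    x: enter (1,7) at t=2.5468
    y: enter (1,6) at t=2.8591 ← occupied
  → r_2 = 2.8591
beam 3: φ=90°, α=285°
  dir = (cos 285°, sin 285°) = (0.2588, -0.9659); from cell (4,7)
  next x-line at t=2.0864, next y-line at t=0.7661; Δt_x=3.8637, Δt_y=1.0353
    y: enter (4,6) at t=0.7661
    y: enter (4,5) at t=1.8014 ← occupied
  → r_3 = 1.8014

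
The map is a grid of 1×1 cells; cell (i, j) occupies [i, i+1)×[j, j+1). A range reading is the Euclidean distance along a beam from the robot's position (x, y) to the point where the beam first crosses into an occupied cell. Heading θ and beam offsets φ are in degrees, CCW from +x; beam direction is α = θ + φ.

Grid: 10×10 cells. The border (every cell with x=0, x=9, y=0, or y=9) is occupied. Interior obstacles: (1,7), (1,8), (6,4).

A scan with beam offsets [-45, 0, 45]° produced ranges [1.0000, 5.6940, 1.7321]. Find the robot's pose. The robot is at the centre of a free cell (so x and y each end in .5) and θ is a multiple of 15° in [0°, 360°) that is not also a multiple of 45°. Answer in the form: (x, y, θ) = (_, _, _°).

(x, y, θ) = (8.5, 3.5, 105°)

Enumerate (i+0.5, j+0.5, θ) over the 61 free cells and 16 admissible headings. For each, cast all 3 beams and compare to the given ranges.
  (3.5, 4.5, 285°): beam 1 = 4.0415 ≠ 1.0000 ✗
  (8.5, 7.5, 120°): beam 1 = 1.5529 ≠ 1.0000 ✗
  (5.5, 2.5, 240°): beam 1 = 4.6587 ≠ 1.0000 ✗
  …
  (8.5, 3.5, 105°): r_1=1.0000, r_2=5.6940, r_3=1.7321 — all match ✓
No second candidate reproduces the full scan.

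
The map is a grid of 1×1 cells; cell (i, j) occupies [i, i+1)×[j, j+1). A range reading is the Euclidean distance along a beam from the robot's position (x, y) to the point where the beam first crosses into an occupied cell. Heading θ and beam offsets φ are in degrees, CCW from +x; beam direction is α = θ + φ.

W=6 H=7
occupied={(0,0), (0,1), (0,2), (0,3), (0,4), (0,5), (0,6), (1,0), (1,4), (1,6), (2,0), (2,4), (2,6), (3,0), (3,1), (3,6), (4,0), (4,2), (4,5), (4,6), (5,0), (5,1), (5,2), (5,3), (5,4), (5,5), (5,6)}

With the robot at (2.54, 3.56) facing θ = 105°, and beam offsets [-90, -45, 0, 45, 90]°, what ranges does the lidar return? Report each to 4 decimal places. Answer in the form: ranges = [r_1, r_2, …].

ranges = [2.5468, 0.5081, 0.4555, 0.8800, 1.5943]

beam 1: φ=-90°, α=15°
  direction (0.9659, 0.2588); cell (2,3); t to first gridline: x 0.4762, y 1.7000 (then +1.0353 / +3.8637)
    (3,3) via x @ 0.4762
    (4,3) via x @ 1.5115
    (4,4) via y @ 1.7000
    (5,4) via x @ 2.5468  # hit
  → r_1 = 2.5468
beam 2: φ=-45°, α=60°
  direction (0.5000, 0.8660); cell (2,3); t to first gridline: x 0.9200, y 0.5081 (then +2.0000 / +1.1547)
    (2,4) via y @ 0.5081  # hit
  → r_2 = 0.5081
beam 3: φ=0°, α=105°
  direction (-0.2588, 0.9659); cell (2,3); t to first gridline: x 2.0864, y 0.4555 (then +3.8637 / +1.0353)
    (2,4) via y @ 0.4555  # hit
  → r_3 = 0.4555
beam 4: φ=45°, α=150°
  direction (-0.8660, 0.5000); cell (2,3); t to first gridline: x 0.6235, y 0.8800 (then +1.1547 / +2.0000)
    (1,3) via x @ 0.6235
    (1,4) via y @ 0.8800  # hit
  → r_4 = 0.8800
beam 5: φ=90°, α=195°
  direction (-0.9659, -0.2588); cell (2,3); t to first gridline: x 0.5590, y 2.1637 (then +1.0353 / +3.8637)
    (1,3) via x @ 0.5590
    (0,3) via x @ 1.5943  # hit
  → r_5 = 1.5943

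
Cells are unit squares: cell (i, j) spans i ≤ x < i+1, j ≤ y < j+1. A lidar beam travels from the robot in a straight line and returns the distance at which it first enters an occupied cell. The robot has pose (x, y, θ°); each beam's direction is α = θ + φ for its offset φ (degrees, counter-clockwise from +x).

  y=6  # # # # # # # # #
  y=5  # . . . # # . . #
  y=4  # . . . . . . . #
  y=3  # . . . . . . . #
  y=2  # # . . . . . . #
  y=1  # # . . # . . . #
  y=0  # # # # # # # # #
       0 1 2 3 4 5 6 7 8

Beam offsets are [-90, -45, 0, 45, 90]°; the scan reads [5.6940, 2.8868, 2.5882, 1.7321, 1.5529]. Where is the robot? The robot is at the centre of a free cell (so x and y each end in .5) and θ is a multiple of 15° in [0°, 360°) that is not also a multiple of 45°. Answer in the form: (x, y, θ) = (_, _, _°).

(x, y, θ) = (2.5, 3.5, 105°)

The pose lattice has 30·16 = 480 candidates. Test each by forward raycasting.
  (7.5, 3.5, 75°): beam 1 = 0.5176 ≠ 5.6940 ✗
  (6.5, 1.5, 210°): beam 1 = 4.0415 ≠ 5.6940 ✗
  (7.5, 2.5, 150°): beam 1 = 1.0000 ≠ 5.6940 ✗
  …
  (2.5, 3.5, 105°): r_1=5.6940, r_2=2.8868, r_3=2.5882, r_4=1.7321, r_5=1.5529 — all match ✓
No second candidate reproduces the full scan.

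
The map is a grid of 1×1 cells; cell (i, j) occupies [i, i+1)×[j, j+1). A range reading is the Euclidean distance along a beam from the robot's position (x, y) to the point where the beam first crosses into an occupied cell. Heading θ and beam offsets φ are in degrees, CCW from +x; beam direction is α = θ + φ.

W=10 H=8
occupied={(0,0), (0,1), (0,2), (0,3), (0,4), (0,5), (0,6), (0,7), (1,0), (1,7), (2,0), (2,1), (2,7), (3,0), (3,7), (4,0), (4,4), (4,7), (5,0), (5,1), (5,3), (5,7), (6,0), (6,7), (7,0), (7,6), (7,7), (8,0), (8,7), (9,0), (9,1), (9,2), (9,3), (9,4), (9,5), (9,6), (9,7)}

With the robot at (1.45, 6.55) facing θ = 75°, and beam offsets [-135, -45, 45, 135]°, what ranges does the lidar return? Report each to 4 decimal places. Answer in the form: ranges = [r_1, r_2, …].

beam 1: φ=-135°, α=300°
  dir = (cos 300°, sin 300°) = (0.5000, -0.8660); from cell (1,6)
  next x-line at t=1.1000, next y-line at t=0.6351; Δt_x=2.0000, Δt_y=1.1547
    y: enter (1,5) at t=0.6351
    x: enter (2,5) at t=1.1000
    y: enter (2,4) at t=1.7898
    y: enter (2,3) at t=2.9445
    x: enter (3,3) at t=3.1000
    y: enter (3,2) at t=4.0992
    x: enter (4,2) at t=5.1000
    y: enter (4,1) at t=5.2539
    y: enter (4,0) at t=6.4086 ← occupied
  → r_1 = 6.4086
beam 2: φ=-45°, α=30°
  dir = (cos 30°, sin 30°) = (0.8660, 0.5000); from cell (1,6)
  next x-line at t=0.6351, next y-line at t=0.9000; Δt_x=1.1547, Δt_y=2.0000
    x: enter (2,6) at t=0.6351
    y: enter (2,7) at t=0.9000 ← occupied
  → r_2 = 0.9000
beam 3: φ=45°, α=120°
  dir = (cos 120°, sin 120°) = (-0.5000, 0.8660); from cell (1,6)
  next x-line at t=0.9000, next y-line at t=0.5196; Δt_x=2.0000, Δt_y=1.1547
    y: enter (1,7) at t=0.5196 ← occupied
  → r_3 = 0.5196
beam 4: φ=135°, α=210°
  dir = (cos 210°, sin 210°) = (-0.8660, -0.5000); from cell (1,6)
  next x-line at t=0.5196, next y-line at t=1.1000; Δt_x=1.1547, Δt_y=2.0000
    x: enter (0,6) at t=0.5196 ← occupied
  → r_4 = 0.5196

ranges = [6.4086, 0.9000, 0.5196, 0.5196]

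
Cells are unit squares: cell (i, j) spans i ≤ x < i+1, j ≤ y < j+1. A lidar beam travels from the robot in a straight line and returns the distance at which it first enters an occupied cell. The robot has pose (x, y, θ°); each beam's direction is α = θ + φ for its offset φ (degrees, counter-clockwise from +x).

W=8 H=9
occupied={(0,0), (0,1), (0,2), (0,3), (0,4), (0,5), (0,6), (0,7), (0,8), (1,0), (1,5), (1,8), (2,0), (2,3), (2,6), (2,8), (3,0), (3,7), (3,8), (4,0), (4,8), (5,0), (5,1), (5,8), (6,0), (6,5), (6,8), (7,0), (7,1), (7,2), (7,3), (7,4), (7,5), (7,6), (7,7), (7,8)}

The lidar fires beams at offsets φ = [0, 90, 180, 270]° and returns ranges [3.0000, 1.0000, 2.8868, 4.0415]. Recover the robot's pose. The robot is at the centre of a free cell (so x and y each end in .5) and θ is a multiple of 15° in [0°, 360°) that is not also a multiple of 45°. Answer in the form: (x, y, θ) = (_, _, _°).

The pose lattice has 36·16 = 576 candidates. Test each by forward raycasting.
  (3.5, 2.5, 30°): beam 1 = 4.0415 ≠ 3.0000 ✗
  (2.5, 4.5, 210°): beam 1 = 1.7321 ≠ 3.0000 ✗
  (2.5, 1.5, 300°): beam 1 = 0.5774 ≠ 3.0000 ✗
  …
  (4.5, 2.5, 210°): r_1=3.0000, r_2=1.0000, r_3=2.8868, r_4=4.0415 — all match ✓
Only this pose fits every beam.

(x, y, θ) = (4.5, 2.5, 210°)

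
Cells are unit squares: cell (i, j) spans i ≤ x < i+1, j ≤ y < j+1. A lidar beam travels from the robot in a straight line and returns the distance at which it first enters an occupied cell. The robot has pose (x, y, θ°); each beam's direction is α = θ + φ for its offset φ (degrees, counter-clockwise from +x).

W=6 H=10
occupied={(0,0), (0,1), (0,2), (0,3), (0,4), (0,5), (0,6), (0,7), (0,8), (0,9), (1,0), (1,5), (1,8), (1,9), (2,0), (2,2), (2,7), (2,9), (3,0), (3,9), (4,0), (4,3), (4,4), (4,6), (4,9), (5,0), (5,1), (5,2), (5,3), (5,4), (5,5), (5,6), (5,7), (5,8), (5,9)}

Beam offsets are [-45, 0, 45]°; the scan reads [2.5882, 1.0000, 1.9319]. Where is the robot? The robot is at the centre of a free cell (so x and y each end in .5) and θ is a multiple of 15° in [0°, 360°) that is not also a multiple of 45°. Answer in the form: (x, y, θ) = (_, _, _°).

The pose lattice has 25·16 = 400 candidates. Test each by forward raycasting.
  (3.5, 8.5, 285°): beam 1 = 1.0000 ≠ 2.5882 ✗
  (3.5, 3.5, 345°): beam 1 = 2.8868 ≠ 2.5882 ✗
  (3.5, 5.5, 60°): beam 1 = 1.5529 ≠ 2.5882 ✗
  (1.5, 3.5, 210°): beam 1 = 0.5176 ≠ 2.5882 ✗
  …
  (3.5, 6.5, 150°): r_1=2.5882, r_2=1.0000, r_3=1.9319 — all match ✓
Unique over the lattice → pose = (3.5, 6.5, 150°).

(x, y, θ) = (3.5, 6.5, 150°)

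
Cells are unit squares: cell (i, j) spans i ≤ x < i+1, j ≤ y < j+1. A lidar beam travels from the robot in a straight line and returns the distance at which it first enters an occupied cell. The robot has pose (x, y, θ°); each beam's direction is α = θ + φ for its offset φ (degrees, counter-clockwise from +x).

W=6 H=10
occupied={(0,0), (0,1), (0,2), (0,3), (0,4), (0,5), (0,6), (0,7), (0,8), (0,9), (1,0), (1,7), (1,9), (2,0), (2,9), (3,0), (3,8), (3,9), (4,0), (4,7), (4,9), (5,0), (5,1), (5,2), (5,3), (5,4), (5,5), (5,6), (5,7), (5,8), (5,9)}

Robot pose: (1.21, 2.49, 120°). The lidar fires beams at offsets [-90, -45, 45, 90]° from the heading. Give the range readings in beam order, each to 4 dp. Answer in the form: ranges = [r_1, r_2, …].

beam 1: φ=-90°, α=30°
  direction (0.8660, 0.5000); cell (1,2); t to first gridline: x 0.9122, y 1.0200 (then +1.1547 / +2.0000)
    (2,2) via x @ 0.9122
    (2,3) via y @ 1.0200
    (3,3) via x @ 2.0669
    (3,4) via y @ 3.0200
    (4,4) via x @ 3.2216
    (5,4) via x @ 4.3763  # hit
  → r_1 = 4.3763
beam 2: φ=-45°, α=75°
  direction (0.2588, 0.9659); cell (1,2); t to first gridline: x 3.0523, y 0.5280 (then +3.8637 / +1.0353)
    (1,3) via y @ 0.5280
    (1,4) via y @ 1.5633
    (1,5) via y @ 2.5985
    (2,5) via x @ 3.0523
    (2,6) via y @ 3.6338
    (2,7) via y @ 4.6691
    (2,8) via y @ 5.7044
    (2,9) via y @ 6.7396  # hit
  → r_2 = 6.7396
beam 3: φ=45°, α=165°
  direction (-0.9659, 0.2588); cell (1,2); t to first gridline: x 0.2174, y 1.9705 (then +1.0353 / +3.8637)
    (0,2) via x @ 0.2174  # hit
  → r_3 = 0.2174
beam 4: φ=90°, α=210°
  direction (-0.8660, -0.5000); cell (1,2); t to first gridline: x 0.2425, y 0.9800 (then +1.1547 / +2.0000)
    (0,2) via x @ 0.2425  # hit
  → r_4 = 0.2425

ranges = [4.3763, 6.7396, 0.2174, 0.2425]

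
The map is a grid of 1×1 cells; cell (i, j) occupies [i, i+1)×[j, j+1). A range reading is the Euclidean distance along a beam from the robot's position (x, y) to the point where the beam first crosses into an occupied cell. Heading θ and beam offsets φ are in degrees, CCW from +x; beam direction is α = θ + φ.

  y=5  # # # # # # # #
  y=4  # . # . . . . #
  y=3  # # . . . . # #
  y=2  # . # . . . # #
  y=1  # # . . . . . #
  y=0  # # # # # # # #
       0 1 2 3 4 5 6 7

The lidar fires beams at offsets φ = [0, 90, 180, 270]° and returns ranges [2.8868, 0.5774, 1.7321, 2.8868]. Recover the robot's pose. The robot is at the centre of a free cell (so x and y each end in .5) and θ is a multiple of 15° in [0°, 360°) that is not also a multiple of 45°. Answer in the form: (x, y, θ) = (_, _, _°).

The pose lattice has 18·16 = 288 candidates. Test each by forward raycasting.
  (1.5, 2.5, 255°): beam 1 = 0.5176 ≠ 2.8868 ✗
  (6.5, 4.5, 300°): beam 1 = 0.5774 ≠ 2.8868 ✗
  (2.5, 3.5, 15°): beam 1 = 4.6587 ≠ 2.8868 ✗
  …
  (5.5, 3.5, 240°): r_1=2.8868, r_2=0.5774, r_3=1.7321, r_4=2.8868 — all match ✓
Unique over the lattice → pose = (5.5, 3.5, 240°).

(x, y, θ) = (5.5, 3.5, 240°)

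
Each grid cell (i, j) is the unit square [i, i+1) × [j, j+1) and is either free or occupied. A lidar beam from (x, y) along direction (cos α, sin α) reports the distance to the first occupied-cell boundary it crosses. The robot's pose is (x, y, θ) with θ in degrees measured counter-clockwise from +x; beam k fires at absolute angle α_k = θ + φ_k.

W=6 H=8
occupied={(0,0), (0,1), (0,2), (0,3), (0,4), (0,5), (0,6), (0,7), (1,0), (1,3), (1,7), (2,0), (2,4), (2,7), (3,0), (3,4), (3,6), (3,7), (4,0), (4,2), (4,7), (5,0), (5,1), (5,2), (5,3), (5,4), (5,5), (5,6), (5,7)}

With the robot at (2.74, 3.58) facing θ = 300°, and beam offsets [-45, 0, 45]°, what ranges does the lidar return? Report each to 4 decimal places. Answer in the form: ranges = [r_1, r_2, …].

ranges = [2.6710, 2.9791, 2.2409]

beam 1: φ=-45°, α=255°
  direction (-0.2588, -0.9659); cell (2,3); t to first gridline: x 2.8591, y 0.6005 (then +3.8637 / +1.0353)
    (2,2) via y @ 0.6005
    (2,1) via y @ 1.6357
    (2,0) via y @ 2.6710  # hit
  → r_1 = 2.6710
beam 2: φ=0°, α=300°
  direction (0.5000, -0.8660); cell (2,3); t to first gridline: x 0.5200, y 0.6697 (then +2.0000 / +1.1547)
    (3,3) via x @ 0.5200
    (3,2) via y @ 0.6697
    (3,1) via y @ 1.8244
    (4,1) via x @ 2.5200
    (4,0) via y @ 2.9791  # hit
  → r_2 = 2.9791
beam 3: φ=45°, α=345°
  direction (0.9659, -0.2588); cell (2,3); t to first gridline: x 0.2692, y 2.2409 (then +1.0353 / +3.8637)
    (3,3) via x @ 0.2692
    (4,3) via x @ 1.3044
    (4,2) via y @ 2.2409  # hit
  → r_3 = 2.2409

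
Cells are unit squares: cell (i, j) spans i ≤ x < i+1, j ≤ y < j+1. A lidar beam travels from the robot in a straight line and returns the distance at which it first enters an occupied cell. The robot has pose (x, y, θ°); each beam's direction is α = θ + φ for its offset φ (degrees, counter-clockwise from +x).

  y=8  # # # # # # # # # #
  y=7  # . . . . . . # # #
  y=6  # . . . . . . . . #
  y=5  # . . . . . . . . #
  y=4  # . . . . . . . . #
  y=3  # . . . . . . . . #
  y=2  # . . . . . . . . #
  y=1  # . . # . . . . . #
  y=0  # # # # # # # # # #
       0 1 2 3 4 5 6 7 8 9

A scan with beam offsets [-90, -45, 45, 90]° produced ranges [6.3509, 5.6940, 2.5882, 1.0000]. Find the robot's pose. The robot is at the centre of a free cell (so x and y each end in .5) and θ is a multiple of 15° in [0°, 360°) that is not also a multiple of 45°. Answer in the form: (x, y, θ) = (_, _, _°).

Enumerate (i+0.5, j+0.5, θ) over the 53 free cells and 16 admissible headings. For each, cast all 4 beams and compare to the given ranges.
  (1.5, 2.5, 195°): beam 1 = 1.9319 ≠ 6.3509 ✗
  (8.5, 3.5, 285°): beam 1 = 7.7646 ≠ 6.3509 ✗
  (2.5, 1.5, 285°): beam 1 = 1.5529 ≠ 6.3509 ✗
  …
  (6.5, 6.5, 300°): r_1=6.3509, r_2=5.6940, r_3=2.5882, r_4=1.0000 — all match ✓
No second candidate reproduces the full scan.

(x, y, θ) = (6.5, 6.5, 300°)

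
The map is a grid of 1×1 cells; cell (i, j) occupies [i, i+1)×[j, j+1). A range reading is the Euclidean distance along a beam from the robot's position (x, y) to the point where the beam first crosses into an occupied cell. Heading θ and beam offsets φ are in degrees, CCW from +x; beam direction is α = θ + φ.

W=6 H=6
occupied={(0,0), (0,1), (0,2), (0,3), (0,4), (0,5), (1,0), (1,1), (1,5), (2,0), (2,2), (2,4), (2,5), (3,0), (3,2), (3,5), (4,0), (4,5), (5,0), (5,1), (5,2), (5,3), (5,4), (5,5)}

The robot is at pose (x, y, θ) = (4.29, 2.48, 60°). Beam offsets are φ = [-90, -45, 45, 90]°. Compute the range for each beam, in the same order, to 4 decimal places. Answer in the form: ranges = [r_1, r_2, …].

beam 1: φ=-90°, α=330°
  dir = (cos 330°, sin 330°) = (0.8660, -0.5000); from cell (4,2)
  next x-line at t=0.8198, next y-line at t=0.9600; Δt_x=1.1547, Δt_y=2.0000
    x: enter (5,2) at t=0.8198 ← occupied
  → r_1 = 0.8198
beam 2: φ=-45°, α=15°
  dir = (cos 15°, sin 15°) = (0.9659, 0.2588); from cell (4,2)
  next x-line at t=0.7350, next y-line at t=2.0091; Δt_x=1.0353, Δt_y=3.8637
    x: enter (5,2) at t=0.7350 ← occupied
  → r_2 = 0.7350
beam 3: φ=45°, α=105°
  dir = (cos 105°, sin 105°) = (-0.2588, 0.9659); from cell (4,2)
  next x-line at t=1.1205, next y-line at t=0.5383; Δt_x=3.8637, Δt_y=1.0353
    y: enter (4,3) at t=0.5383
    x: enter (3,3) at t=1.1205
    y: enter (3,4) at t=1.5736
    y: enter (3,5) at t=2.6089 ← occupied
  → r_3 = 2.6089
beam 4: φ=90°, α=150°
  dir = (cos 150°, sin 150°) = (-0.8660, 0.5000); from cell (4,2)
  next x-line at t=0.3349, next y-line at t=1.0400; Δt_x=1.1547, Δt_y=2.0000
    x: enter (3,2) at t=0.3349 ← occupied
  → r_4 = 0.3349

ranges = [0.8198, 0.7350, 2.6089, 0.3349]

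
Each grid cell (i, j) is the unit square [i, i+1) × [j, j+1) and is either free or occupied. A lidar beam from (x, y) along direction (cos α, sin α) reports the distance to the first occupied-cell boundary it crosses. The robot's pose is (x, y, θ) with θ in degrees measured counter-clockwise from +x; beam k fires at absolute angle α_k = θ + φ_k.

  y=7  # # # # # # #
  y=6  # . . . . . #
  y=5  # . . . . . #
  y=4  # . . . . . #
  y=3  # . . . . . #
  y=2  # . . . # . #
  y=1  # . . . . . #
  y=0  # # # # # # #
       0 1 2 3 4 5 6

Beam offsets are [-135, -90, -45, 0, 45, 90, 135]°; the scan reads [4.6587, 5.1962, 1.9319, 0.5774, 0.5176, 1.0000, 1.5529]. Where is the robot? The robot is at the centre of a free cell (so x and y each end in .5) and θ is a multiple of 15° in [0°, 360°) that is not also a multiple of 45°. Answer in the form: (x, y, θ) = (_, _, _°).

The pose lattice has 29·16 = 464 candidates. Test each by forward raycasting.
  (3.5, 5.5, 195°): beam 1 = 1.7321 ≠ 4.6587 ✗
  (4.5, 6.5, 165°): beam 1 = 1.0000 ≠ 4.6587 ✗
  (2.5, 3.5, 345°): beam 1 = 1.7321 ≠ 4.6587 ✗
  (1.5, 1.5, 255°): beam 1 = 1.0000 ≠ 4.6587 ✗
  …
  (1.5, 2.5, 150°): r_1=4.6587, r_2=5.1962, r_3=1.9319, r_4=0.5774, r_5=0.5176, r_6=1.0000, r_7=1.5529 — all match ✓
Only this pose fits every beam.

(x, y, θ) = (1.5, 2.5, 150°)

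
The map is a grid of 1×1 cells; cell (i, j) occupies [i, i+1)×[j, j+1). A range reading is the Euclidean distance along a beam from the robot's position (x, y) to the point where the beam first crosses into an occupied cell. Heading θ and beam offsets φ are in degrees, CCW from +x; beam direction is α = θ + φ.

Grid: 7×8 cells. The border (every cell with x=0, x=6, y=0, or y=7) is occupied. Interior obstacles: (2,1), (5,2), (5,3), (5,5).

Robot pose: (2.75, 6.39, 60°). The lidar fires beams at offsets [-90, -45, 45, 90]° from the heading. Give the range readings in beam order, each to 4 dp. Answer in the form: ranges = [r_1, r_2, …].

beam 1: φ=-90°, α=330°
  dir = (cos 330°, sin 330°) = (0.8660, -0.5000); from cell (2,6)
  next x-line at t=0.2887, next y-line at t=0.7800; Δt_x=1.1547, Δt_y=2.0000
    x: enter (3,6) at t=0.2887
    y: enter (3,5) at t=0.7800
    x: enter (4,5) at t=1.4434
    x: enter (5,5) at t=2.5981 ← occupied
  → r_1 = 2.5981
beam 2: φ=-45°, α=15°
  dir = (cos 15°, sin 15°) = (0.9659, 0.2588); from cell (2,6)
  next x-line at t=0.2588, next y-line at t=2.3569; Δt_x=1.0353, Δt_y=3.8637
    x: enter (3,6) at t=0.2588
    x: enter (4,6) at t=1.2941
    x: enter (5,6) at t=2.3294
    y: enter (5,7) at t=2.3569 ← occupied
  → r_2 = 2.3569
beam 3: φ=45°, α=105°
  dir = (cos 105°, sin 105°) = (-0.2588, 0.9659); from cell (2,6)
  next x-line at t=2.8978, next y-line at t=0.6315; Δt_x=3.8637, Δt_y=1.0353
    y: enter (2,7) at t=0.6315 ← occupied
  → r_3 = 0.6315
beam 4: φ=90°, α=150°
  dir = (cos 150°, sin 150°) = (-0.8660, 0.5000); from cell (2,6)
  next x-line at t=0.8660, next y-line at t=1.2200; Δt_x=1.1547, Δt_y=2.0000
    x: enter (1,6) at t=0.8660
    y: enter (1,7) at t=1.2200 ← occupied
  → r_4 = 1.2200

ranges = [2.5981, 2.3569, 0.6315, 1.2200]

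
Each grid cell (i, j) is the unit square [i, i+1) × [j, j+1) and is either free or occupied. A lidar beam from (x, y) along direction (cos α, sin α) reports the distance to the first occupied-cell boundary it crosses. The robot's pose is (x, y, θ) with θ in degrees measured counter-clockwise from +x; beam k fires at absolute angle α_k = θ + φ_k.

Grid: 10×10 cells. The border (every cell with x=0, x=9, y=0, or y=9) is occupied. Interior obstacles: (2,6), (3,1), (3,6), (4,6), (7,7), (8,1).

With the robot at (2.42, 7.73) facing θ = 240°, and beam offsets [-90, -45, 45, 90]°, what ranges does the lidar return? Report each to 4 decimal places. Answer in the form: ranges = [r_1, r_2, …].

ranges = [1.6397, 1.4701, 0.7558, 1.4600]

beam 1: φ=-90°, α=150°
  cosα=-0.8660 sinα=0.5000 | (2,7) | tMaxX 0.4850 tMaxY 0.5400 | tΔX 1.1547 tΔY 2.0000
    t=0.4850 [x] (1,7)
    t=0.5400 [y] (1,8)
    t=1.6397 [x] (0,8) — stop
  → r_1 = 1.6397
beam 2: φ=-45°, α=195°
  cosα=-0.9659 sinα=-0.2588 | (2,7) | tMaxX 0.4348 tMaxY 2.8205 | tΔX 1.0353 tΔY 3.8637
    t=0.4348 [x] (1,7)
    t=1.4701 [x] (0,7) — stop
  → r_2 = 1.4701
beam 3: φ=45°, α=285°
  cosα=0.2588 sinα=-0.9659 | (2,7) | tMaxX 2.2409 tMaxY 0.7558 | tΔX 3.8637 tΔY 1.0353
    t=0.7558 [y] (2,6) — stop
  → r_3 = 0.7558
beam 4: φ=90°, α=330°
  cosα=0.8660 sinα=-0.5000 | (2,7) | tMaxX 0.6697 tMaxY 1.4600 | tΔX 1.1547 tΔY 2.0000
    t=0.6697 [x] (3,7)
    t=1.4600 [y] (3,6) — stop
  → r_4 = 1.4600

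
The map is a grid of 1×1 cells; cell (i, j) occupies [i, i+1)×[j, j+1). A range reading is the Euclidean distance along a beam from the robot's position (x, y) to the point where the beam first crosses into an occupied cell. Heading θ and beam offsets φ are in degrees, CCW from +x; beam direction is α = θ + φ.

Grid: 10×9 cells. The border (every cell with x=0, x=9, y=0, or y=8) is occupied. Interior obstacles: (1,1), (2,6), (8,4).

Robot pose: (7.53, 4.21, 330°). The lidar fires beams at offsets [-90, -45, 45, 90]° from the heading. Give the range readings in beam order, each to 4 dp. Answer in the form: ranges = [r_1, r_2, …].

beam 1: φ=-90°, α=240°
  cosα=-0.5000 sinα=-0.8660 | (7,4) | tMaxX 1.0600 tMaxY 0.2425 | tΔX 2.0000 tΔY 1.1547
    t=0.2425 [y] (7,3)
    t=1.0600 [x] (6,3)
    t=1.3972 [y] (6,2)
    t=2.5519 [y] (6,1)
    t=3.0600 [x] (5,1)
    t=3.7066 [y] (5,0) — stop
  → r_1 = 3.7066
beam 2: φ=-45°, α=285°
  cosα=0.2588 sinα=-0.9659 | (7,4) | tMaxX 1.8159 tMaxY 0.2174 | tΔX 3.8637 tΔY 1.0353
    t=0.2174 [y] (7,3)
    t=1.2527 [y] (7,2)
    t=1.8159 [x] (8,2)
    t=2.2880 [y] (8,1)
    t=3.3232 [y] (8,0) — stop
  → r_2 = 3.3232
beam 3: φ=45°, α=15°
  cosα=0.9659 sinα=0.2588 | (7,4) | tMaxX 0.4866 tMaxY 3.0523 | tΔX 1.0353 tΔY 3.8637
    t=0.4866 [x] (8,4) — stop
  → r_3 = 0.4866
beam 4: φ=90°, α=60°
  cosα=0.5000 sinα=0.8660 | (7,4) | tMaxX 0.9400 tMaxY 0.9122 | tΔX 2.0000 tΔY 1.1547
    t=0.9122 [y] (7,5)
    t=0.9400 [x] (8,5)
    t=2.0669 [y] (8,6)
    t=2.9400 [x] (9,6) — stop
  → r_4 = 2.9400

ranges = [3.7066, 3.3232, 0.4866, 2.9400]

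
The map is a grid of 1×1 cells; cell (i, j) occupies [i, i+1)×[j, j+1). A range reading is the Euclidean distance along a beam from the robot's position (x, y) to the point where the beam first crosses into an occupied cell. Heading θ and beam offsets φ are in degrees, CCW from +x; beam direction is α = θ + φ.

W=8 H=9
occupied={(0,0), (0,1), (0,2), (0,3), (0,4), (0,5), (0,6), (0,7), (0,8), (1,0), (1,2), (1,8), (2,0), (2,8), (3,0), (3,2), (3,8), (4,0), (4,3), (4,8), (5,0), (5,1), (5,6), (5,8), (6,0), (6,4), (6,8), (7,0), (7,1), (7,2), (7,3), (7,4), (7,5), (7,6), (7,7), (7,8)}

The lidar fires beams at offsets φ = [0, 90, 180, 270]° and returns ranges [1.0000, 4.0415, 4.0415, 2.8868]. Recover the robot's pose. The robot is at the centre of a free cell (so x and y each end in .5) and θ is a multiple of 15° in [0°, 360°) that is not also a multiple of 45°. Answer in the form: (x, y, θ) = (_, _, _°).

Enumerate (i+0.5, j+0.5, θ) over the 36 free cells and 16 admissible headings. For each, cast all 4 beams and compare to the given ranges.
  (2.5, 2.5, 60°): beam 1 = 5.0000 ≠ 1.0000 ✗
  (2.5, 6.5, 300°): beam 1 = 3.0000 ≠ 1.0000 ✗
  (6.5, 1.5, 210°): beam 1 = 0.5774 ≠ 1.0000 ✗
  (6.5, 1.5, 165°): beam 1 = 0.5176 ≠ 1.0000 ✗
  …
  (3.5, 4.5, 300°): r_1=1.0000, r_2=4.0415, r_3=4.0415, r_4=2.8868 — all match ✓
Unique over the lattice → pose = (3.5, 4.5, 300°).

(x, y, θ) = (3.5, 4.5, 300°)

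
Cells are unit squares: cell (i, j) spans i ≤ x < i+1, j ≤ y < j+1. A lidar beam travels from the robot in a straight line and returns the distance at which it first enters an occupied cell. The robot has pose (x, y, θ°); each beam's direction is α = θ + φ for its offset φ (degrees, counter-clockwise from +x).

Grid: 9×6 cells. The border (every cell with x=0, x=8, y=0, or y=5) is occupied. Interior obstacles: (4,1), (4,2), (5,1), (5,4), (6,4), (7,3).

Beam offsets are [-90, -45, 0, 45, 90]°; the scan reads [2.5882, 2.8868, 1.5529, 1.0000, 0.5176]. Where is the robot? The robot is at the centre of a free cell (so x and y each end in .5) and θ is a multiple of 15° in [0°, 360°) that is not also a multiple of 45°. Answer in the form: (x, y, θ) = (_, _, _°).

(x, y, θ) = (3.5, 2.5, 255°)

Enumerate (i+0.5, j+0.5, θ) over the 22 free cells and 16 admissible headings. For each, cast all 5 beams and compare to the given ranges.
  (2.5, 2.5, 255°): beam 1 = 1.5529 ≠ 2.5882 ✗
  (7.5, 1.5, 285°): beam 1 = 1.5529 ≠ 2.5882 ✗
  (7.5, 1.5, 195°): beam 1 = 1.5529 ≠ 2.5882 ✗
  …
  (3.5, 2.5, 255°): r_1=2.5882, r_2=2.8868, r_3=1.5529, r_4=1.0000, r_5=0.5176 — all match ✓
No second candidate reproduces the full scan.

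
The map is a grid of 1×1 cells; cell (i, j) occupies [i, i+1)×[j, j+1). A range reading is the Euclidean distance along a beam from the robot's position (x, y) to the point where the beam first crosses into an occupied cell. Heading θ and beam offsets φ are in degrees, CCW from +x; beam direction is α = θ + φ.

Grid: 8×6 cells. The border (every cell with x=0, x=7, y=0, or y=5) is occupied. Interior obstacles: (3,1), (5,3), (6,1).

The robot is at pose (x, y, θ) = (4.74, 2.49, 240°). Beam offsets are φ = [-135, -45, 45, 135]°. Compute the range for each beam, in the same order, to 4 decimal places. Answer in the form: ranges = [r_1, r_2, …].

ranges = [2.5985, 3.8719, 1.5426, 2.3397]

beam 1: φ=-135°, α=105°
  cosα=-0.2588 sinα=0.9659 | (4,2) | tMaxX 2.8591 tMaxY 0.5280 | tΔX 3.8637 tΔY 1.0353
    t=0.5280 [y] (4,3)
    t=1.5633 [y] (4,4)
    t=2.5985 [y] (4,5) — stop
  → r_1 = 2.5985
beam 2: φ=-45°, α=195°
  cosα=-0.9659 sinα=-0.2588 | (4,2) | tMaxX 0.7661 tMaxY 1.8932 | tΔX 1.0353 tΔY 3.8637
    t=0.7661 [x] (3,2)
    t=1.8014 [x] (2,2)
    t=1.8932 [y] (2,1)
    t=2.8367 [x] (1,1)
    t=3.8719 [x] (0,1) — stop
  → r_2 = 3.8719
beam 3: φ=45°, α=285°
  cosα=0.2588 sinα=-0.9659 | (4,2) | tMaxX 1.0046 tMaxY 0.5073 | tΔX 3.8637 tΔY 1.0353
    t=0.5073 [y] (4,1)
    t=1.0046 [x] (5,1)
    t=1.5426 [y] (5,0) — stop
  → r_3 = 1.5426
beam 4: φ=135°, α=15°
  cosα=0.9659 sinα=0.2588 | (4,2) | tMaxX 0.2692 tMaxY 1.9705 | tΔX 1.0353 tΔY 3.8637
    t=0.2692 [x] (5,2)
    t=1.3044 [x] (6,2)
    t=1.9705 [y] (6,3)
    t=2.3397 [x] (7,3) — stop
  → r_4 = 2.3397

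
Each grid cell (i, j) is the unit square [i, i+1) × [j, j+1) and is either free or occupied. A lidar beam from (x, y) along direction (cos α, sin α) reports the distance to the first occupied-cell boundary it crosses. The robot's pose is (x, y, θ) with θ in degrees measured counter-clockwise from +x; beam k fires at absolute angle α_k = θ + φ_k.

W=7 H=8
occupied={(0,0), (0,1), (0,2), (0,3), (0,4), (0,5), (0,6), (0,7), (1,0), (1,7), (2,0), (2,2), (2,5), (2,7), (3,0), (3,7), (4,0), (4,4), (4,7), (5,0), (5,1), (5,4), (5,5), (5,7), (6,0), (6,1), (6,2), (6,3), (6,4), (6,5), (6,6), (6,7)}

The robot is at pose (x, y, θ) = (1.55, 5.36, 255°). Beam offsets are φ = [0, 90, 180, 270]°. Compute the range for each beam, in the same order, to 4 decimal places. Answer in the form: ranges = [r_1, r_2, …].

beam 1: φ=0°, α=255°
  dir = (cos 255°, sin 255°) = (-0.2588, -0.9659); from cell (1,5)
  next x-line at t=2.1250, next y-line at t=0.3727; Δt_x=3.8637, Δt_y=1.0353
    y: enter (1,4) at t=0.3727
    y: enter (1,3) at t=1.4080
    x: enter (0,3) at t=2.1250 ← occupied
  → r_1 = 2.1250
beam 2: φ=90°, α=345°
  dir = (cos 345°, sin 345°) = (0.9659, -0.2588); from cell (1,5)
  next x-line at t=0.4659, next y-line at t=1.3909; Δt_x=1.0353, Δt_y=3.8637
    x: enter (2,5) at t=0.4659 ← occupied
  → r_2 = 0.4659
beam 3: φ=180°, α=75°
  dir = (cos 75°, sin 75°) = (0.2588, 0.9659); from cell (1,5)
  next x-line at t=1.7387, next y-line at t=0.6626; Δt_x=3.8637, Δt_y=1.0353
    y: enter (1,6) at t=0.6626
    y: enter (1,7) at t=1.6979 ← occupied
  → r_3 = 1.6979
beam 4: φ=270°, α=165°
  dir = (cos 165°, sin 165°) = (-0.9659, 0.2588); from cell (1,5)
  next x-line at t=0.5694, next y-line at t=2.4728; Δt_x=1.0353, Δt_y=3.8637
    x: enter (0,5) at t=0.5694 ← occupied
  → r_4 = 0.5694

ranges = [2.1250, 0.4659, 1.6979, 0.5694]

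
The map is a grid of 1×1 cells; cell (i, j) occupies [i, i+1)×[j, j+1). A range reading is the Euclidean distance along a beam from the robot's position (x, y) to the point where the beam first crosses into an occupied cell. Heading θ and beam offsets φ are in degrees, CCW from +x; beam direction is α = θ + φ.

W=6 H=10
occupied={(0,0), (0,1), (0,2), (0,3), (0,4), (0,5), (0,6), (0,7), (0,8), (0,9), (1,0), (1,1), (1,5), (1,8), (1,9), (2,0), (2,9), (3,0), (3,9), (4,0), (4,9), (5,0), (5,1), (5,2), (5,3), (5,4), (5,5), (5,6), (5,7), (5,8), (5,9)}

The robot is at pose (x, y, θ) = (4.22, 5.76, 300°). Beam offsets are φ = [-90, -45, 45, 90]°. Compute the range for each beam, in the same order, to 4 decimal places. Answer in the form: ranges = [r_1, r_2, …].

beam 1: φ=-90°, α=210°
  d=(-0.8660,-0.5000)  start (4,5)  tX=0.2540 tY=1.5200  stride 1/|dx|=1.1547 1/|dy|=2.0000
    cross x-line → (3,5), t=0.2540
    cross x-line → (2,5), t=1.4087
    cross y-line → (2,4), t=1.5200
    cross x-line → (1,4), t=2.5634
    cross y-line → (1,3), t=3.5200
    cross x-line → (0,3), t=3.7181 (wall)
  → r_1 = 3.7181
beam 2: φ=-45°, α=255°
  d=(-0.2588,-0.9659)  start (4,5)  tX=0.8500 tY=0.7868  stride 1/|dx|=3.8637 1/|dy|=1.0353
    cross y-line → (4,4), t=0.7868
    cross x-line → (3,4), t=0.8500
    cross y-line → (3,3), t=1.8221
    cross y-line → (3,2), t=2.8574
    cross y-line → (3,1), t=3.8926
    cross x-line → (2,1), t=4.7137
    cross y-line → (2,0), t=4.9279 (wall)
  → r_2 = 4.9279
beam 3: φ=45°, α=345°
  d=(0.9659,-0.2588)  start (4,5)  tX=0.8075 tY=2.9364  stride 1/|dx|=1.0353 1/|dy|=3.8637
    cross x-line → (5,5), t=0.8075 (wall)
  → r_3 = 0.8075
beam 4: φ=90°, α=30°
  d=(0.8660,0.5000)  start (4,5)  tX=0.9007 tY=0.4800  stride 1/|dx|=1.1547 1/|dy|=2.0000
    cross y-line → (4,6), t=0.4800
    cross x-line → (5,6), t=0.9007 (wall)
  → r_4 = 0.9007

ranges = [3.7181, 4.9279, 0.8075, 0.9007]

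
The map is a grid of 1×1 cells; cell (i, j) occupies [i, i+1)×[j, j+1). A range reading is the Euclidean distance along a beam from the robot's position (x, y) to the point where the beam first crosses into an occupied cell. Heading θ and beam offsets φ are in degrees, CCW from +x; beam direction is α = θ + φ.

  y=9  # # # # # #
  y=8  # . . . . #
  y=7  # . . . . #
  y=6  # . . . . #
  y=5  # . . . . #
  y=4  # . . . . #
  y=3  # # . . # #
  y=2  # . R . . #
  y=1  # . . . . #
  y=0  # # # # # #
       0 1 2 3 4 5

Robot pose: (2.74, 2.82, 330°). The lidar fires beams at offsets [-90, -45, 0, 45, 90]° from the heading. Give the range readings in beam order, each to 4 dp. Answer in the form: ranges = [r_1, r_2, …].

beam 1: φ=-90°, α=240°
  dir = (cos 240°, sin 240°) = (-0.5000, -0.8660); from cell (2,2)
  next x-line at t=1.4800, next y-line at t=0.9469; Δt_x=2.0000, Δt_y=1.1547
    y: enter (2,1) at t=0.9469
    x: enter (1,1) at t=1.4800
    y: enter (1,0) at t=2.1016 ← occupied
  → r_1 = 2.1016
beam 2: φ=-45°, α=285°
  dir = (cos 285°, sin 285°) = (0.2588, -0.9659); from cell (2,2)
  next x-line at t=1.0046, next y-line at t=0.8489; Δt_x=3.8637, Δt_y=1.0353
    y: enter (2,1) at t=0.8489
    x: enter (3,1) at t=1.0046
    y: enter (3,0) at t=1.8842 ← occupied
  → r_2 = 1.8842
beam 3: φ=0°, α=330°
  dir = (cos 330°, sin 330°) = (0.8660, -0.5000); from cell (2,2)
  next x-line at t=0.3002, next y-line at t=1.6400; Δt_x=1.1547, Δt_y=2.0000
    x: enter (3,2) at t=0.3002
    x: enter (4,2) at t=1.4549
    y: enter (4,1) at t=1.6400
    x: enter (5,1) at t=2.6096 ← occupied
  → r_3 = 2.6096
beam 4: φ=45°, α=15°
  dir = (cos 15°, sin 15°) = (0.9659, 0.2588); from cell (2,2)
  next x-line at t=0.2692, next y-line at t=0.6955; Δt_x=1.0353, Δt_y=3.8637
    x: enter (3,2) at t=0.2692
    y: enter (3,3) at t=0.6955
    x: enter (4,3) at t=1.3044 ← occupied
  → r_4 = 1.3044
beam 5: φ=90°, α=60°
  dir = (cos 60°, sin 60°) = (0.5000, 0.8660); from cell (2,2)
  next x-line at t=0.5200, next y-line at t=0.2078; Δt_x=2.0000, Δt_y=1.1547
    y: enter (2,3) at t=0.2078
    x: enter (3,3) at t=0.5200
    y: enter (3,4) at t=1.3625
    y: enter (3,5) at t=2.5172
    x: enter (4,5) at t=2.5200
    y: enter (4,6) at t=3.6719
    x: enter (5,6) at t=4.5200 ← occupied
  → r_5 = 4.5200

ranges = [2.1016, 1.8842, 2.6096, 1.3044, 4.5200]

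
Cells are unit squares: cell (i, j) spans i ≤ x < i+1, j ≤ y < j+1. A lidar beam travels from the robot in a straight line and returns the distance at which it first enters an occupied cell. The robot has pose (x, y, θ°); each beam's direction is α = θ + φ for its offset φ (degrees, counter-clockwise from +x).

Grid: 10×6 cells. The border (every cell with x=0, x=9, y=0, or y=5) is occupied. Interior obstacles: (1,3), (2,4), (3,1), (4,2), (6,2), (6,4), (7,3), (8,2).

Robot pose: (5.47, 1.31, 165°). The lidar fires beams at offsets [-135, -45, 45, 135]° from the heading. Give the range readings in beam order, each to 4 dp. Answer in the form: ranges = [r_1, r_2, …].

ranges = [1.3800, 0.9400, 0.6200, 0.3580]

beam 1: φ=-135°, α=30°
  cosα=0.8660 sinα=0.5000 | (5,1) | tMaxX 0.6120 tMaxY 1.3800 | tΔX 1.1547 tΔY 2.0000
    t=0.6120 [x] (6,1)
    t=1.3800 [y] (6,2) — stop
  → r_1 = 1.3800
beam 2: φ=-45°, α=120°
  cosα=-0.5000 sinα=0.8660 | (5,1) | tMaxX 0.9400 tMaxY 0.7967 | tΔX 2.0000 tΔY 1.1547
    t=0.7967 [y] (5,2)
    t=0.9400 [x] (4,2) — stop
  → r_2 = 0.9400
beam 3: φ=45°, α=210°
  cosα=-0.8660 sinα=-0.5000 | (5,1) | tMaxX 0.5427 tMaxY 0.6200 | tΔX 1.1547 tΔY 2.0000
    t=0.5427 [x] (4,1)
    t=0.6200 [y] (4,0) — stop
  → r_3 = 0.6200
beam 4: φ=135°, α=300°
  cosα=0.5000 sinα=-0.8660 | (5,1) | tMaxX 1.0600 tMaxY 0.3580 | tΔX 2.0000 tΔY 1.1547
    t=0.3580 [y] (5,0) — stop
  → r_4 = 0.3580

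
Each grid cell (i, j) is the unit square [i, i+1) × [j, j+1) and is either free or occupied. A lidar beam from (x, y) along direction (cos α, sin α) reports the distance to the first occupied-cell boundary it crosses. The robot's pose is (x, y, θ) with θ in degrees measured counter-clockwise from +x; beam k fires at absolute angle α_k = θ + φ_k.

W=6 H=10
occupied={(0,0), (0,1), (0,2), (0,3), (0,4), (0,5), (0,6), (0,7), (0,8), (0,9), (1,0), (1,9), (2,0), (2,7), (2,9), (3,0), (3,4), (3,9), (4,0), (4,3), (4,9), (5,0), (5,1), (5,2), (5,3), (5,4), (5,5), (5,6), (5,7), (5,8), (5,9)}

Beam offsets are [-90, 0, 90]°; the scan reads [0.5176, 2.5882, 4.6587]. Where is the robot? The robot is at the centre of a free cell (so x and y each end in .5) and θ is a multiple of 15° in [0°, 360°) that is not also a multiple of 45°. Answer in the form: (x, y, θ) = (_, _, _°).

(x, y, θ) = (3.5, 8.5, 195°)

The pose lattice has 29·16 = 464 candidates. Test each by forward raycasting.
  (1.5, 6.5, 195°): beam 1 = 1.9319 ≠ 0.5176 ✗
  (3.5, 6.5, 300°): beam 1 = 2.8868 ≠ 0.5176 ✗
  (3.5, 8.5, 285°): beam 1 = 2.5882 ≠ 0.5176 ✗
  …
  (3.5, 8.5, 195°): r_1=0.5176, r_2=2.5882, r_3=4.6587 — all match ✓
Unique over the lattice → pose = (3.5, 8.5, 195°).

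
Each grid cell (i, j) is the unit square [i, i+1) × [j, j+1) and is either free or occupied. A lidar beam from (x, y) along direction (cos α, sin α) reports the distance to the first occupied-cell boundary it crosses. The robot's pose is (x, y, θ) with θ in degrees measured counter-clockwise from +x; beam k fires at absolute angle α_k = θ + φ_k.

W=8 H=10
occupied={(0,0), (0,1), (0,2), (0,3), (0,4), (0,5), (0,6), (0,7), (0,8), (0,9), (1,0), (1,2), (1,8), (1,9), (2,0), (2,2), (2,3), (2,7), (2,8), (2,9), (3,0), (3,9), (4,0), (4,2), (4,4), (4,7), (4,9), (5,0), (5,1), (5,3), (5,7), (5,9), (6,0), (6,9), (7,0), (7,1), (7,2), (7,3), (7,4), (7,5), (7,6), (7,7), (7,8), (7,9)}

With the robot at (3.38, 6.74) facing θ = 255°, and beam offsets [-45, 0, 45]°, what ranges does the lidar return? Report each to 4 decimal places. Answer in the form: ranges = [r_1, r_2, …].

ranges = [2.7482, 2.8367, 2.0092]

beam 1: φ=-45°, α=210°
  direction (-0.8660, -0.5000); cell (3,6); t to first gridline: x 0.4388, y 1.4800 (then +1.1547 / +2.0000)
    (2,6) via x @ 0.4388
    (2,5) via y @ 1.4800
    (1,5) via x @ 1.5935
    (0,5) via x @ 2.7482  # hit
  → r_1 = 2.7482
beam 2: φ=0°, α=255°
  direction (-0.2588, -0.9659); cell (3,6); t to first gridline: x 1.4682, y 0.7661 (then +3.8637 / +1.0353)
    (3,5) via y @ 0.7661
    (2,5) via x @ 1.4682
    (2,4) via y @ 1.8014
    (2,3) via y @ 2.8367  # hit
  → r_2 = 2.8367
beam 3: φ=45°, α=300°
  direction (0.5000, -0.8660); cell (3,6); t to first gridline: x 1.2400, y 0.8545 (then +2.0000 / +1.1547)
    (3,5) via y @ 0.8545
    (4,5) via x @ 1.2400
    (4,4) via y @ 2.0092  # hit
  → r_3 = 2.0092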